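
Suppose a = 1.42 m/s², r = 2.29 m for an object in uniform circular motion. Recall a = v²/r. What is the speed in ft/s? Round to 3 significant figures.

Rearranging a = v²/r for v: v = √(a·r).
a = 1.42 m/s²; r = 2.29 m.
v = 1.803 m/s
1.803 m/s × (1 ft/s / 0.3048 m/s) = 5.916 ft/s

5.92 ft/s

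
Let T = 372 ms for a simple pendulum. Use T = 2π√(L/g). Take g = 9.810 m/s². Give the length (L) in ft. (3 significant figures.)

0.113 ft

Rearranging: L = g·(T/2π)².
T = 372 ms = 0.3720 s; g = 9.810 m/s².
L = 0.03439 m
0.03439 m × (1 ft / 0.3048 m) = 0.1128 ft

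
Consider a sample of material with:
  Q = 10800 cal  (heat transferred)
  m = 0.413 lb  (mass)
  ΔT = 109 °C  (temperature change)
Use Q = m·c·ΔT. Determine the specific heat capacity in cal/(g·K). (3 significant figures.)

0.529 cal/(g·K)

Rearranging: c = Q/(m·ΔT).
Q = 10800 cal = 45187 J; m = 0.413 lb = 0.1873 kg; ΔT = 109 °C = 109.0 K.
c = 2213 J/(kg·K)
2213 J/(kg·K) × (1 cal/(g·K) / 4184 J/(kg·K)) = 0.5289 cal/(g·K)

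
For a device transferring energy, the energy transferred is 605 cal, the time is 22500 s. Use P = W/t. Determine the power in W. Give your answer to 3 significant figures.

P is given directly by: P = W/t.
W = 605 cal = 2531 J; t = 22500 s.
P = 0.1125 W  (the unit combination reduces to kg·m²/s³ = W)

0.113 W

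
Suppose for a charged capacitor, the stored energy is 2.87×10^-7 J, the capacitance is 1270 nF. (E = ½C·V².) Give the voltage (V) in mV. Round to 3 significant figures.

672 mV

Solving E = ½C·V² for V: V = √(2E/C).
E = 2.87×10^-7 J; C = 1270 nF = 1.270×10^-6 F.
V = 0.6723 V
0.6723 V × (1 mV / 0.001000 V) = 672.3 mV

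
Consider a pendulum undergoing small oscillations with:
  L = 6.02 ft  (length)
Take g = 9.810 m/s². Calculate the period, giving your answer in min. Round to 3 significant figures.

0.0453 min

Directly: T = 2π√(L/g).
L = 6.02 ft = 1.835 m; g = 9.810 m/s².
T = 2.717 s
2.717 s × (1 min / 60.00 s) = 0.04529 min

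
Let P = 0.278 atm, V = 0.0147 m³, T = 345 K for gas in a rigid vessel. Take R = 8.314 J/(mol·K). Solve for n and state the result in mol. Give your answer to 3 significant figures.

0.144 mol

From the ideal-gas law: n = PV/(RT).
P = 0.278 atm = 28168 Pa; V = 0.0147 m³; T = 345 K; R = 8.314 J/(mol·K).
n = 0.1444 mol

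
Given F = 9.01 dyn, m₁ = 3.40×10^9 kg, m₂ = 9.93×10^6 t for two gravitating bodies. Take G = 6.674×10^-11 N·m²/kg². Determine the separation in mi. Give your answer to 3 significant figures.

3110 mi

Solving F = G·m₁·m₂/r² for r: r = √(G·m₁m₂/F).
F = 9.01 dyn = 9.010×10^-5 N; m₁ = 3.40×10^9 kg; m₂ = 9.93×10^6 t = 9.930×10^9 kg; G = 6.674×10^-11 N·m²/kg².
r = 5.001×10^6 m
5.001×10^6 m × (1 mi / 1609 m) = 3107 mi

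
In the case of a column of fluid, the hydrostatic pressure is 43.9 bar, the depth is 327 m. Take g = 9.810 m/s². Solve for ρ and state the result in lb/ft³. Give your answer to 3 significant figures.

Rearranging P = ρ·g·h for ρ: ρ = P/(g·h).
P = 43.9 bar = 4.390×10^6 Pa; h = 327 m; g = 9.810 m/s².
ρ = 1369 kg/m³
1369 kg/m³ × (1 lb/ft³ / 16.02 kg/m³) = 85.43 lb/ft³

85.4 lb/ft³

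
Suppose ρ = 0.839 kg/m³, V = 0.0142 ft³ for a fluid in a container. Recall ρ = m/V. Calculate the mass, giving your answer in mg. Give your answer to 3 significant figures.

337 mg

Solving ρ = m/V for m: m = ρV.
ρ = 0.839 kg/m³; V = 0.0142 ft³ = 4.021×10^-4 m³.
m = 3.374×10^-4 kg
3.374×10^-4 kg × (1 mg / 1.000×10^-6 kg) = 337.4 mg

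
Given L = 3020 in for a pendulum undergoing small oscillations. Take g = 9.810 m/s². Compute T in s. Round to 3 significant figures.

17.6 s

T is given directly by: T = 2π√(L/g).
L = 3020 in = 76.71 m; g = 9.810 m/s².
T = 17.57 s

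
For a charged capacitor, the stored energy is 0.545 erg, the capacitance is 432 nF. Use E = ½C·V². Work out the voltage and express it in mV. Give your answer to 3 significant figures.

502 mV

Solving E = ½C·V² for V: V = √(2E/C).
E = 0.545 erg = 5.450×10^-8 J; C = 432 nF = 4.320×10^-7 F.
V = 0.5023 V
0.5023 V × (1 mV / 0.001000 V) = 502.3 mV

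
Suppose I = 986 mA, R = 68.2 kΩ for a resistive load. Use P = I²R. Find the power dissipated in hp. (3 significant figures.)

P is given directly by: P = I²R.
I = 986 mA = 0.9860 A; R = 68.2 kΩ = 68200 Ω.
P = 66304 W  (the unit combination reduces to kg·m²/s³ = W)
66304 W × (1 hp / 745.7 W) = 88.91 hp

88.9 hp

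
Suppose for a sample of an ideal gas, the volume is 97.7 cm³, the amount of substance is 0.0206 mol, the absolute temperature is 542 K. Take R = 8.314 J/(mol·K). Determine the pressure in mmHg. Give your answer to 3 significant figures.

7130 mmHg

From the ideal-gas law: P = nRT/V.
V = 97.7 cm³ = 9.770×10^-5 m³; n = 0.0206 mol; T = 542 K; R = 8.314 J/(mol·K).
P = 9.501×10^5 Pa
9.501×10^5 Pa × (1 mmHg / 133.3 Pa) = 7127 mmHg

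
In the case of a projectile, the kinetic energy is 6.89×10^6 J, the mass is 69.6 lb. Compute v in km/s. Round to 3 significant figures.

Rearranging: v = √(2·KE/m).
KE = 6.89×10^6 J; m = 69.6 lb = 31.57 kg.
v = 660.7 m/s
660.7 m/s × (1 km/s / 1000 m/s) = 0.6607 km/s

0.661 km/s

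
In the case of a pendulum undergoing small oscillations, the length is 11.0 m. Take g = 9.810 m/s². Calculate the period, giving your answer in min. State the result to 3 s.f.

T is given directly by: T = 2π√(L/g).
L = 11.0 m; g = 9.810 m/s².
T = 6.653 s
6.653 s × (1 min / 60.00 s) = 0.1109 min

0.111 min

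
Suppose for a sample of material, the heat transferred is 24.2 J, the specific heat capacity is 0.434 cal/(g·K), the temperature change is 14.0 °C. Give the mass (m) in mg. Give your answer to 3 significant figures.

Rearranging Q = m·c·ΔT for m: m = Q/(c·ΔT).
Q = 24.2 J; c = 0.434 cal/(g·K) = 1816 J/(kg·K); ΔT = 14.0 °C = 14.00 K.
m = 9.519×10^-4 kg
9.519×10^-4 kg × (1 mg / 1.000×10^-6 kg) = 951.9 mg

952 mg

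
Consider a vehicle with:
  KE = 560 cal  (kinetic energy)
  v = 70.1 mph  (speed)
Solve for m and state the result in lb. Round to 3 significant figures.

10.5 lb

Rearranging KE = ½mv² for m: m = 2·KE/v².
KE = 560 cal = 2343 J; v = 70.1 mph = 31.34 m/s.
m = 4.772 kg
4.772 kg × (1 lb / 0.4536 kg) = 10.52 lb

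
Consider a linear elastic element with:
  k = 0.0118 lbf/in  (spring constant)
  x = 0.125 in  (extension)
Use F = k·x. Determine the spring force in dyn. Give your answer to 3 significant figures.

F is given directly by: F = kx.
k = 0.0118 lbf/in = 2.066 N/m; x = 0.125 in = 0.003175 m.
F = 0.006561 N
0.006561 N × (1 dyn / 1.000×10^-5 N) = 656.1 dyn

656 dyn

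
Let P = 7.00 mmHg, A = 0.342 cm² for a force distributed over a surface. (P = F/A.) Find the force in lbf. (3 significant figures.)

Rearranging P = F/A for F: F = P·A.
P = 7.00 mmHg = 933.3 Pa; A = 0.342 cm² = 3.420×10^-5 m².
F = 0.03192 N
0.03192 N × (1 lbf / 4.448 N) = 0.007175 lbf

0.00718 lbf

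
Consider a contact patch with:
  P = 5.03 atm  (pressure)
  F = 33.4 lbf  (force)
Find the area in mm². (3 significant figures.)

Solving P = F/A for A: A = F/P.
P = 5.03 atm = 5.097×10^5 Pa; F = 33.4 lbf = 148.6 N.
A = 2.915×10^-4 m²
2.915×10^-4 m² × (1 mm² / 1.000×10^-6 m²) = 291.5 mm²

292 mm²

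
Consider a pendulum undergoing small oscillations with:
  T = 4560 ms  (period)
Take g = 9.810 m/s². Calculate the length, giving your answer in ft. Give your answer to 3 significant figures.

17.0 ft

Rearranging T = 2π√(L/g) for L: L = g·(T/2π)².
T = 4560 ms = 4.560 s; g = 9.810 m/s².
L = 5.167 m
5.167 m × (1 ft / 0.3048 m) = 16.95 ft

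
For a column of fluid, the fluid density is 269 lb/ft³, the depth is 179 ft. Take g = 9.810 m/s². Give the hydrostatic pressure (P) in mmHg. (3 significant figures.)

P is given directly by: P = ρgh.
ρ = 269 lb/ft³ = 4309 kg/m³; h = 179 ft = 54.56 m; g = 9.810 m/s².
P = 2.306×10^6 Pa
2.306×10^6 Pa × (1 mmHg / 133.3 Pa) = 17298 mmHg

17300 mmHg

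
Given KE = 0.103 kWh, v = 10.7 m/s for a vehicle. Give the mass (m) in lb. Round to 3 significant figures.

Rearranging KE = ½mv² for m: m = 2·KE/v².
KE = 0.103 kWh = 3.708×10^5 J; v = 10.7 m/s.
m = 6477 kg
6477 kg × (1 lb / 0.4536 kg) = 14280 lb

14300 lb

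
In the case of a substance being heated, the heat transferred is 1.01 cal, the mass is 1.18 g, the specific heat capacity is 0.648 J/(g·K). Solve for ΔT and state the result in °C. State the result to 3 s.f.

5.53 °C

Solving Q = m·c·ΔT for ΔT: ΔT = Q/(m·c).
Q = 1.01 cal = 4.226 J; m = 1.18 g = 0.001180 kg; c = 0.648 J/(g·K) = 648.0 J/(kg·K).
ΔT = 5.527 K
Since 1 °C = 1 K, 5.527 °C.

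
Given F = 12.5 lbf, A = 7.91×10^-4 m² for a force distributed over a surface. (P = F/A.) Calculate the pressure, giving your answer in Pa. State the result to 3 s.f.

70300 Pa

Directly: P = F/A.
F = 12.5 lbf = 55.60 N; A = 7.91×10^-4 m².
P = 70294 Pa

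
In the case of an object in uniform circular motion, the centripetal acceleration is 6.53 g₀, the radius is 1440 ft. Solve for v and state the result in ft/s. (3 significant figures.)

Rearranging a = v²/r for v: v = √(a·r).
a = 6.53 g₀ = 64.04 m/s²; r = 1440 ft = 438.9 m.
v = 167.7 m/s
167.7 m/s × (1 ft/s / 0.3048 m/s) = 550.0 ft/s

550 ft/s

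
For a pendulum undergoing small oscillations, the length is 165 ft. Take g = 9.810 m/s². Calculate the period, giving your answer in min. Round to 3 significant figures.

T is given directly by: T = 2π√(L/g).
L = 165 ft = 50.29 m; g = 9.810 m/s².
T = 14.23 s
14.23 s × (1 min / 60.00 s) = 0.2371 min

0.237 min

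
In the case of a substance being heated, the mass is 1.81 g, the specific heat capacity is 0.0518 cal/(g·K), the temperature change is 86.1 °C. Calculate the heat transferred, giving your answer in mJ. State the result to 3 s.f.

33800 mJ

Directly: Q = mcΔT.
m = 1.81 g = 0.001810 kg; c = 0.0518 cal/(g·K) = 216.7 J/(kg·K); ΔT = 86.1 °C = 86.10 K.
Q = 33.78 J  (the unit combination reduces to kg·m²/s² = J)
33.78 J × (1 mJ / 0.001000 J) = 33776 mJ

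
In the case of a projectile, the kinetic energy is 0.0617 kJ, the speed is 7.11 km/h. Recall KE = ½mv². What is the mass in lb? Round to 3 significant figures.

69.7 lb

Solving KE = ½mv² for m: m = 2·KE/v².
KE = 0.0617 kJ = 61.70 J; v = 7.11 km/h = 1.975 m/s.
m = 31.64 kg
31.64 kg × (1 lb / 0.4536 kg) = 69.75 lb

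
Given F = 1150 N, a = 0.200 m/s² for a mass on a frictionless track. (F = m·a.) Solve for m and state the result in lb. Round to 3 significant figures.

12700 lb

Rearranging: m = F/a.
F = 1150 N; a = 0.200 m/s².
m = 5750 kg
5750 kg × (1 lb / 0.4536 kg) = 12677 lb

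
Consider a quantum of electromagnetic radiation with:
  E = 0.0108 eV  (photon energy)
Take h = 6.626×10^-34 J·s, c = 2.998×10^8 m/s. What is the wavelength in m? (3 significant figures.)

Solving E = h·c/λ for λ: λ = hc/E.
E = 0.0108 eV = 1.730×10^-21 J; h = 6.626×10^-34 J·s; c = 2.998×10^8 m/s.
λ = 1.148×10^-4 m

1.15×10^-4 m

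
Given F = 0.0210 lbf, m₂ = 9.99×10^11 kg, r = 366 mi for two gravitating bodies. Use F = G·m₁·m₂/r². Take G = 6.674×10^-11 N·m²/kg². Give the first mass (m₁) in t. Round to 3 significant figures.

Solving F = G·m₁·m₂/r² for m₁: m₁ = F·r²/(G·m₂).
F = 0.0210 lbf = 0.09341 N; m₂ = 9.99×10^11 kg; r = 366 mi = 5.890×10^5 m; G = 6.674×10^-11 N·m²/kg².
m₁ = 4.861×10^8 kg
4.861×10^8 kg × (1 t / 1000 kg) = 4.861×10^5 t

4.86×10^5 t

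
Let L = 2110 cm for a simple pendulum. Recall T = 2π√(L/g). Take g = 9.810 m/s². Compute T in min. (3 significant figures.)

0.154 min

Directly: T = 2π√(L/g).
L = 2110 cm = 21.10 m; g = 9.810 m/s².
T = 9.215 s
9.215 s × (1 min / 60.00 s) = 0.1536 min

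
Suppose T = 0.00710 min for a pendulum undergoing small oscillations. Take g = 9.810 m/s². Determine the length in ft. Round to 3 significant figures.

0.148 ft

Solving T = 2π√(L/g) for L: L = g·(T/2π)².
T = 0.00710 min = 0.4260 s; g = 9.810 m/s².
L = 0.04510 m
0.04510 m × (1 ft / 0.3048 m) = 0.1479 ft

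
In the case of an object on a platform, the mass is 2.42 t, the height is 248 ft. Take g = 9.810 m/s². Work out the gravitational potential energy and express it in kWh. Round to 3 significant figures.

0.498 kWh

Directly: PE = mgh.
m = 2.42 t = 2420 kg; h = 248 ft = 75.59 m; g = 9.810 m/s².
PE = 1.795×10^6 J
1.795×10^6 J × (1 kWh / 3.600×10^6 J) = 0.4985 kWh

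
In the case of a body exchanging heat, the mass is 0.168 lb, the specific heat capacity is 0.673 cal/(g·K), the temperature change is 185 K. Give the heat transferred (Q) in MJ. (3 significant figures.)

0.0397 MJ

Q is given directly by: Q = mcΔT.
m = 0.168 lb = 0.07620 kg; c = 0.673 cal/(g·K) = 2816 J/(kg·K); ΔT = 185 K.
Q = 39697 J
39697 J × (1 MJ / 1.000×10^6 J) = 0.03970 MJ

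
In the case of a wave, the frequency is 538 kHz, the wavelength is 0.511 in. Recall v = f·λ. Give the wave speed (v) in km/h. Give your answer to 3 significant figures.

Directly: v = fλ.
f = 538 kHz = 5.380×10^5 Hz; λ = 0.511 in = 0.01298 m.
v = 6983 m/s
6983 m/s × (1 km/h / 0.2778 m/s) = 25139 km/h

25100 km/h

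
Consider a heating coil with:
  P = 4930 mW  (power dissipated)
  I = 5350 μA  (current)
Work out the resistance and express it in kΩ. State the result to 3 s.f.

Rearranging: R = P/I².
P = 4930 mW = 4.930 W; I = 5350 μA = 0.005350 A.
R = 1.722×10^5 Ω
1.722×10^5 Ω × (1 kΩ / 1000 Ω) = 172.2 kΩ

172 kΩ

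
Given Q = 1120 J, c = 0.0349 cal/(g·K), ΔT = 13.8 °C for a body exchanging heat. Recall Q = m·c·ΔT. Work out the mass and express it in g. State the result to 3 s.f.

Solving Q = m·c·ΔT for m: m = Q/(c·ΔT).
Q = 1120 J; c = 0.0349 cal/(g·K) = 146.0 J/(kg·K); ΔT = 13.8 °C = 13.80 K.
m = 0.5558 kg
0.5558 kg × (1 g / 0.001000 kg) = 555.8 g

556 g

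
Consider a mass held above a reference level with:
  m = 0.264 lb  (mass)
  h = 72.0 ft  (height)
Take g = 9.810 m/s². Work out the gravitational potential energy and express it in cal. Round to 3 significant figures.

6.16 cal

PE is given directly by: PE = mgh.
m = 0.264 lb = 0.1197 kg; h = 72.0 ft = 21.95 m; g = 9.810 m/s².
PE = 25.78 J
25.78 J × (1 cal / 4.184 J) = 6.162 cal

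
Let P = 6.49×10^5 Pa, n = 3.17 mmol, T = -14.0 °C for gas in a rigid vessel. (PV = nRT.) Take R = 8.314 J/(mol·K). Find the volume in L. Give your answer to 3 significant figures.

Rearranging: V = nRT/P.
P = 6.49×10^5 Pa; n = 3.17 mmol = 0.003170 mol; T = -14.0 °C = 259.1 K; R = 8.314 J/(mol·K).
V = 1.052×10^-5 m³
1.052×10^-5 m³ × (1 L / 0.001000 m³) = 0.01052 L

0.0105 L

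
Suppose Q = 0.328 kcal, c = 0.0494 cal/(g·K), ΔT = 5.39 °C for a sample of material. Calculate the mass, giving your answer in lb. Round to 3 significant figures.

2.72 lb

Solving Q = m·c·ΔT for m: m = Q/(c·ΔT).
Q = 0.328 kcal = 1372 J; c = 0.0494 cal/(g·K) = 206.7 J/(kg·K); ΔT = 5.39 °C = 5.390 K.
m = 1.232 kg
1.232 kg × (1 lb / 0.4536 kg) = 2.716 lb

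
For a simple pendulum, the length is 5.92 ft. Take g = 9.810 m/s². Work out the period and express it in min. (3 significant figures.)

T is given directly by: T = 2π√(L/g).
L = 5.92 ft = 1.804 m; g = 9.810 m/s².
T = 2.695 s
2.695 s × (1 min / 60.00 s) = 0.04491 min

0.0449 min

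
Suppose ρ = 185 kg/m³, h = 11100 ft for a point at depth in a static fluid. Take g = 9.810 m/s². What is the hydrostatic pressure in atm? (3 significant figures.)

P is given directly by: P = ρgh.
ρ = 185 kg/m³; h = 11100 ft = 3383 m; g = 9.810 m/s².
P = 6.140×10^6 Pa
6.140×10^6 Pa × (1 atm / 1.013×10^5 Pa) = 60.60 atm

60.6 atm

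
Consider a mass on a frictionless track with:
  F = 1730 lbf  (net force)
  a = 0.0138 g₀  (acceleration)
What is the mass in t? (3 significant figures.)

56.9 t

Solving F = m·a for m: m = F/a.
F = 1730 lbf = 7695 N; a = 0.0138 g₀ = 0.1353 m/s².
m = 56863 kg
56863 kg × (1 t / 1000 kg) = 56.86 t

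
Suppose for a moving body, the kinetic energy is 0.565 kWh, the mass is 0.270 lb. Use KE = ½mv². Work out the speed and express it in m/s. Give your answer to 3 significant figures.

5760 m/s

Rearranging: v = √(2·KE/m).
KE = 0.565 kWh = 2.034×10^6 J; m = 0.270 lb = 0.1225 kg.
v = 5763 m/s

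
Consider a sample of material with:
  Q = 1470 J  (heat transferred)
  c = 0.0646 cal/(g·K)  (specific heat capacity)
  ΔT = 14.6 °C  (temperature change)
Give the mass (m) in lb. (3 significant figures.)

0.821 lb

Rearranging Q = m·c·ΔT for m: m = Q/(c·ΔT).
Q = 1470 J; c = 0.0646 cal/(g·K) = 270.3 J/(kg·K); ΔT = 14.6 °C = 14.60 K.
m = 0.3725 kg
0.3725 kg × (1 lb / 0.4536 kg) = 0.8212 lb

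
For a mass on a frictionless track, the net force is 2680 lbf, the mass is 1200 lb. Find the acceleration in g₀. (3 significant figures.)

Solving F = m·a for a: a = F/m.
F = 2680 lbf = 11921 N; m = 1200 lb = 544.3 kg.
a = 21.90 m/s²
21.90 m/s² × (1 g₀ / 9.807 m/s²) = 2.233 g₀

2.23 g₀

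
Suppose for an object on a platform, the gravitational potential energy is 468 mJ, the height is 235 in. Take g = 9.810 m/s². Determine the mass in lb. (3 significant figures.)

Solving PE = m·g·h for m: m = PE/(g·h).
PE = 468 mJ = 0.4680 J; h = 235 in = 5.969 m; g = 9.810 m/s².
m = 0.007992 kg
0.007992 kg × (1 lb / 0.4536 kg) = 0.01762 lb

0.0176 lb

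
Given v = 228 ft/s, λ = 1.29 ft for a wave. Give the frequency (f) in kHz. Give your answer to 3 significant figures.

Rearranging: f = v/λ.
v = 228 ft/s = 69.49 m/s; λ = 1.29 ft = 0.3932 m.
f = 176.7 Hz
176.7 Hz × (1 kHz / 1000 Hz) = 0.1767 kHz

0.177 kHz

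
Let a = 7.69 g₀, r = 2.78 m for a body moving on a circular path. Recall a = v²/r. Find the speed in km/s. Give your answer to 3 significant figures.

Rearranging a = v²/r for v: v = √(a·r).
a = 7.69 g₀ = 75.41 m/s²; r = 2.78 m.
v = 14.48 m/s
14.48 m/s × (1 km/s / 1000 m/s) = 0.01448 km/s

0.0145 km/s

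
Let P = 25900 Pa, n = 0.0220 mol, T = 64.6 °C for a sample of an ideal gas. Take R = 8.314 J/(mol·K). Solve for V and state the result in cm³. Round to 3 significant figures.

2390 cm³

Rearranging: V = nRT/P.
P = 25900 Pa; n = 0.0220 mol; T = 64.6 °C = 337.8 K; R = 8.314 J/(mol·K).
V = 0.002385 m³
0.002385 m³ × (1 cm³ / 1.000×10^-6 m³) = 2385 cm³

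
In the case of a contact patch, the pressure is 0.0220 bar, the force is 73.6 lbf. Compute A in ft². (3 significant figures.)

1.60 ft²

Rearranging P = F/A for A: A = F/P.
P = 0.0220 bar = 2200 Pa; F = 73.6 lbf = 327.4 N.
A = 0.1488 m²
0.1488 m² × (1 ft² / 0.09290 m²) = 1.602 ft²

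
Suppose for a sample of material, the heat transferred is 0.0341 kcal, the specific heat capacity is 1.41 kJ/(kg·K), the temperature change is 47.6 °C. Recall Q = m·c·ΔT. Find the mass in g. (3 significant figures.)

2.13 g

Rearranging Q = m·c·ΔT for m: m = Q/(c·ΔT).
Q = 0.0341 kcal = 142.7 J; c = 1.41 kJ/(kg·K) = 1410 J/(kg·K); ΔT = 47.6 °C = 47.60 K.
m = 0.002126 kg
0.002126 kg × (1 g / 0.001000 kg) = 2.126 g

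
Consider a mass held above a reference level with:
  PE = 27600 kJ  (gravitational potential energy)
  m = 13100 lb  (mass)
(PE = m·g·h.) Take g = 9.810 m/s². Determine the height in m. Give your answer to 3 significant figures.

473 m

Rearranging PE = m·g·h for h: h = PE/(m·g).
PE = 27600 kJ = 2.760×10^7 J; m = 13100 lb = 5942 kg; g = 9.810 m/s².
h = 473.5 m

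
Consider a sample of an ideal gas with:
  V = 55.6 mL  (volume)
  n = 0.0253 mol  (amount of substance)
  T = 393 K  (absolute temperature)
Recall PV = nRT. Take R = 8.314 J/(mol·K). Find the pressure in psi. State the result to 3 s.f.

216 psi

P is given directly by: P = nRT/V.
V = 55.6 mL = 5.560×10^-5 m³; n = 0.0253 mol; T = 393 K; R = 8.314 J/(mol·K).
P = 1.487×10^6 Pa  (the unit combination reduces to kg/(m·s²) = Pa)
1.487×10^6 Pa × (1 psi / 6895 Pa) = 215.6 psi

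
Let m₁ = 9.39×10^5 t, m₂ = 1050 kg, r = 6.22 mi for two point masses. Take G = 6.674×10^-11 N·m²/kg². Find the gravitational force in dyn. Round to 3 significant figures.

From Newton's law of gravitation: F = Gm₁m₂/r².
m₁ = 9.39×10^5 t = 9.390×10^8 kg; m₂ = 1050 kg; r = 6.22 mi = 10010 m; G = 6.674×10^-11 N·m²/kg².
F = 6.567×10^-7 N
6.567×10^-7 N × (1 dyn / 1.000×10^-5 N) = 0.06567 dyn

0.0657 dyn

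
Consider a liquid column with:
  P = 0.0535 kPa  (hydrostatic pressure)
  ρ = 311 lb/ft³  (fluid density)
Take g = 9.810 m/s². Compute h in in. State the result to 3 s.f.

Rearranging: h = P/(ρ·g).
P = 0.0535 kPa = 53.50 Pa; ρ = 311 lb/ft³ = 4982 kg/m³; g = 9.810 m/s².
h = 0.001095 m
0.001095 m × (1 in / 0.02540 m) = 0.04310 in

0.0431 in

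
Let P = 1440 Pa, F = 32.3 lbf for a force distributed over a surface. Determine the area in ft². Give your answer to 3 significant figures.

1.07 ft²

Rearranging: A = F/P.
P = 1440 Pa; F = 32.3 lbf = 143.7 N.
A = 0.09978 m²
0.09978 m² × (1 ft² / 0.09290 m²) = 1.074 ft²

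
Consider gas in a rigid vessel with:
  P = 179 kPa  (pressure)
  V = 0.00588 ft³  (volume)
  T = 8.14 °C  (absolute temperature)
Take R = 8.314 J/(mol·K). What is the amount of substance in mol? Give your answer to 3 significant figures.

From the ideal-gas law: n = PV/(RT).
P = 179 kPa = 1.790×10^5 Pa; V = 0.00588 ft³ = 1.665×10^-4 m³; T = 8.14 °C = 281.3 K; R = 8.314 J/(mol·K).
n = 0.01274 mol

0.0127 mol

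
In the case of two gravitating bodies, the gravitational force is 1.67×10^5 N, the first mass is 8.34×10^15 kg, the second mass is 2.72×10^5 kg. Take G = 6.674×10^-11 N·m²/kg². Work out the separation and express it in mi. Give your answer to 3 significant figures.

From Newton's law of gravitation: r = √(G·m₁m₂/F).
F = 1.67×10^5 N; m₁ = 8.34×10^15 kg; m₂ = 2.72×10^5 kg; G = 6.674×10^-11 N·m²/kg².
r = 952.1 m
952.1 m × (1 mi / 1609 m) = 0.5916 mi

0.592 mi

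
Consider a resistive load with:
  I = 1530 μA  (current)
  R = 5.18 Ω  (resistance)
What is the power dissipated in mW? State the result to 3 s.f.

Directly: P = I²R.
I = 1530 μA = 0.001530 A; R = 5.18 Ω.
P = 1.213×10^-5 W
1.213×10^-5 W × (1 mW / 0.001000 W) = 0.01213 mW

0.0121 mW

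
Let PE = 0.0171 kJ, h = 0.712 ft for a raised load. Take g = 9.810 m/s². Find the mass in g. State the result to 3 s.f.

8030 g

Rearranging: m = PE/(g·h).
PE = 0.0171 kJ = 17.10 J; h = 0.712 ft = 0.2170 m; g = 9.810 m/s².
m = 8.032 kg
8.032 kg × (1 g / 0.001000 kg) = 8032 g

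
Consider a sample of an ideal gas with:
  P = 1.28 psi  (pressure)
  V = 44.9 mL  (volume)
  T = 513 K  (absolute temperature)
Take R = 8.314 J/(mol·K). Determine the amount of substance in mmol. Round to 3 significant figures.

From the ideal-gas law: n = PV/(RT).
P = 1.28 psi = 8825 Pa; V = 44.9 mL = 4.490×10^-5 m³; T = 513 K; R = 8.314 J/(mol·K).
n = 9.291×10^-5 mol
9.291×10^-5 mol × (1 mmol / 0.001000 mol) = 0.09291 mmol

0.0929 mmol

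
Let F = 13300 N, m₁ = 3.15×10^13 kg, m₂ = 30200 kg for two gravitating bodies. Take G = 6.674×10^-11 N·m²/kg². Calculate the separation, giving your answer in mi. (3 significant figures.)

0.0429 mi

Rearranging F = G·m₁·m₂/r² for r: r = √(G·m₁m₂/F).
F = 13300 N; m₁ = 3.15×10^13 kg; m₂ = 30200 kg; G = 6.674×10^-11 N·m²/kg².
r = 69.09 m
69.09 m × (1 mi / 1609 m) = 0.04293 mi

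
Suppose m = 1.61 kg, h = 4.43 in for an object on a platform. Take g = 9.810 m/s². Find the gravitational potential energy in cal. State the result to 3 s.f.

0.425 cal

Directly: PE = mgh.
m = 1.61 kg; h = 4.43 in = 0.1125 m; g = 9.810 m/s².
PE = 1.777 J
1.777 J × (1 cal / 4.184 J) = 0.4248 cal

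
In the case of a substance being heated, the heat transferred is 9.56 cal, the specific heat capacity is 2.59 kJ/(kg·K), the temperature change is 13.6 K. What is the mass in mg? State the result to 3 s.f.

1140 mg

Rearranging: m = Q/(c·ΔT).
Q = 9.56 cal = 40.00 J; c = 2.59 kJ/(kg·K) = 2590 J/(kg·K); ΔT = 13.6 K.
m = 0.001136 kg
0.001136 kg × (1 mg / 1.000×10^-6 kg) = 1136 mg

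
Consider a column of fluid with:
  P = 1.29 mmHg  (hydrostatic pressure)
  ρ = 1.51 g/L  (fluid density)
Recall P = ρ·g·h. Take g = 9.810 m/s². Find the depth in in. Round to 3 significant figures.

457 in

Solving P = ρ·g·h for h: h = P/(ρ·g).
P = 1.29 mmHg = 172.0 Pa; ρ = 1.51 g/L = 1.510 kg/m³; g = 9.810 m/s².
h = 11.61 m
11.61 m × (1 in / 0.02540 m) = 457.1 in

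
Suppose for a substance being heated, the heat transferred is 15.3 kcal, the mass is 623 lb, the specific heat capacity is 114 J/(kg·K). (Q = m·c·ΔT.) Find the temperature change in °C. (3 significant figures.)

1.99 °C

Rearranging Q = m·c·ΔT for ΔT: ΔT = Q/(m·c).
Q = 15.3 kcal = 64015 J; m = 623 lb = 282.6 kg; c = 114 J/(kg·K).
ΔT = 1.987 K
Since 1 °C = 1 K, 1.987 °C.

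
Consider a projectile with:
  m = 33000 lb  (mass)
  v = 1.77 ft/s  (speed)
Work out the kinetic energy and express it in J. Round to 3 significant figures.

KE is given directly by: KE = ½mv².
m = 33000 lb = 14969 kg; v = 1.77 ft/s = 0.5395 m/s.
KE = 2178 J

2180 J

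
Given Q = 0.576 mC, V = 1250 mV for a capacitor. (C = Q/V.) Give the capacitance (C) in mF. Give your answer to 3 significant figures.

0.461 mF

C is given directly by: C = Q/V.
Q = 0.576 mC = 5.760×10^-4 C; V = 1250 mV = 1.250 V.
C = 4.608×10^-4 F
4.608×10^-4 F × (1 mF / 0.001000 F) = 0.4608 mF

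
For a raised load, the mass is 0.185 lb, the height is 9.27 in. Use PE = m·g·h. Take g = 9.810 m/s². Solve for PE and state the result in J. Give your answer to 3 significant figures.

0.194 J

Directly: PE = mgh.
m = 0.185 lb = 0.08391 kg; h = 9.27 in = 0.2355 m; g = 9.810 m/s².
PE = 0.1938 J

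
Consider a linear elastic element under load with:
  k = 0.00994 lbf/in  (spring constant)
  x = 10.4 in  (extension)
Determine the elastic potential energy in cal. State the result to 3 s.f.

Directly: U = ½kx².
k = 0.00994 lbf/in = 1.741 N/m; x = 10.4 in = 0.2642 m.
U = 0.06074 J
0.06074 J × (1 cal / 4.184 J) = 0.01452 cal

0.0145 cal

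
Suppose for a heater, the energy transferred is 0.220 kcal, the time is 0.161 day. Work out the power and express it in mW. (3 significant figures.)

66.2 mW

Directly: P = W/t.
W = 0.220 kcal = 920.5 J; t = 0.161 day = 13910 s.
P = 0.06617 W  (the unit combination reduces to kg·m²/s³ = W)
0.06617 W × (1 mW / 0.001000 W) = 66.17 mW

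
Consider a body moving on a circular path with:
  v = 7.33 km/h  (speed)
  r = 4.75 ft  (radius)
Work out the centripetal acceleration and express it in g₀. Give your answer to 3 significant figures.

0.292 g₀

Directly: a = v²/r.
v = 7.33 km/h = 2.036 m/s; r = 4.75 ft = 1.448 m.
a = 2.863 m/s²
2.863 m/s² × (1 g₀ / 9.807 m/s²) = 0.2920 g₀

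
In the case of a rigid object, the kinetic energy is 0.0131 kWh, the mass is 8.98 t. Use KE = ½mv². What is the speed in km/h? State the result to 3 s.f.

Rearranging: v = √(2·KE/m).
KE = 0.0131 kWh = 47160 J; m = 8.98 t = 8980 kg.
v = 3.241 m/s
3.241 m/s × (1 km/h / 0.2778 m/s) = 11.67 km/h

11.7 km/h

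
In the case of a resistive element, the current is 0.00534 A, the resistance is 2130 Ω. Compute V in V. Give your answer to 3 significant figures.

11.4 V

V is given directly by: V = IR.
I = 0.00534 A; R = 2130 Ω.
V = 11.37 V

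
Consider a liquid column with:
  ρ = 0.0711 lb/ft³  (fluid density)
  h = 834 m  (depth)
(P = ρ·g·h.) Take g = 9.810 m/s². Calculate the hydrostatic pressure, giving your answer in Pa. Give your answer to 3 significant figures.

9320 Pa

P is given directly by: P = ρgh.
ρ = 0.0711 lb/ft³ = 1.139 kg/m³; h = 834 m; g = 9.810 m/s².
P = 9318 Pa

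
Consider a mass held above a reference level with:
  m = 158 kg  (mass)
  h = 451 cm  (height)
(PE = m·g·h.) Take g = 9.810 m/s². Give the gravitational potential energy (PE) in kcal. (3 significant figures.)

1.67 kcal

PE is given directly by: PE = mgh.
m = 158 kg; h = 451 cm = 4.510 m; g = 9.810 m/s².
PE = 6990 J
6990 J × (1 kcal / 4184 J) = 1.671 kcal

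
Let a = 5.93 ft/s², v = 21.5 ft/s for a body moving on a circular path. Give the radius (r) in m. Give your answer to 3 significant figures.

Rearranging a = v²/r for r: r = v²/a.
a = 5.93 ft/s² = 1.807 m/s²; v = 21.5 ft/s = 6.553 m/s.
r = 23.76 m

23.8 m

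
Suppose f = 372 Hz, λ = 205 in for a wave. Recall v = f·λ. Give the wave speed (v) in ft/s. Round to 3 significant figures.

Directly: v = fλ.
f = 372 Hz; λ = 205 in = 5.207 m.
v = 1937 m/s
1937 m/s × (1 ft/s / 0.3048 m/s) = 6355 ft/s

6350 ft/s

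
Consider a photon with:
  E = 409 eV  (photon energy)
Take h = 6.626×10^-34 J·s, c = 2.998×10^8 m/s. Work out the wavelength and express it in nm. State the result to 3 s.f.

Rearranging E = h·c/λ for λ: λ = hc/E.
E = 409 eV = 6.553×10^-17 J; h = 6.626×10^-34 J·s; c = 2.998×10^8 m/s.
λ = 3.031×10^-9 m
3.031×10^-9 m × (1 nm / 1.000×10^-9 m) = 3.031 nm

3.03 nm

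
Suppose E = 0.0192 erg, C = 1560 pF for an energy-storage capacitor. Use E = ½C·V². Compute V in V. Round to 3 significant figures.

1.57 V

Rearranging E = ½C·V² for V: V = √(2E/C).
E = 0.0192 erg = 1.920×10^-9 J; C = 1560 pF = 1.560×10^-9 F.
V = 1.569 V  (the unit combination reduces to kg·m²/(A·s³) = V)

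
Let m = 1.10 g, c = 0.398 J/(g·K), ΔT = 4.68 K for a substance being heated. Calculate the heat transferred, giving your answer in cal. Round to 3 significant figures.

0.490 cal

Q is given directly by: Q = mcΔT.
m = 1.10 g = 0.001100 kg; c = 0.398 J/(g·K) = 398.0 J/(kg·K); ΔT = 4.68 K.
Q = 2.049 J  (the unit combination reduces to kg·m²/s² = J)
2.049 J × (1 cal / 4.184 J) = 0.4897 cal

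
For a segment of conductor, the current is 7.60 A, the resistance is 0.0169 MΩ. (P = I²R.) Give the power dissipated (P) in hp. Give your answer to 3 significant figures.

Directly: P = I²R.
I = 7.60 A; R = 0.0169 MΩ = 16900 Ω.
P = 9.761×10^5 W  (the unit combination reduces to kg·m²/s³ = W)
9.761×10^5 W × (1 hp / 745.7 W) = 1309 hp

1310 hp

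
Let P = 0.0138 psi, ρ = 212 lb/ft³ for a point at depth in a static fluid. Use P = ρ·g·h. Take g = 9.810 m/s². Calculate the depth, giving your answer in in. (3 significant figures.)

0.112 in

Solving P = ρ·g·h for h: h = P/(ρ·g).
P = 0.0138 psi = 95.15 Pa; ρ = 212 lb/ft³ = 3396 kg/m³; g = 9.810 m/s².
h = 0.002856 m
0.002856 m × (1 in / 0.02540 m) = 0.1124 in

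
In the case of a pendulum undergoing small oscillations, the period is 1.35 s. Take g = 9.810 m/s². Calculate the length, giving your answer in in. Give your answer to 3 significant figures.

17.8 in

Rearranging T = 2π√(L/g) for L: L = g·(T/2π)².
T = 1.35 s; g = 9.810 m/s².
L = 0.4529 m
0.4529 m × (1 in / 0.02540 m) = 17.83 in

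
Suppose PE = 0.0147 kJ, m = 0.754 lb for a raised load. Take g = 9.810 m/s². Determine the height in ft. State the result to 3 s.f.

14.4 ft

Rearranging: h = PE/(m·g).
PE = 0.0147 kJ = 14.70 J; m = 0.754 lb = 0.3420 kg; g = 9.810 m/s².
h = 4.381 m
4.381 m × (1 ft / 0.3048 m) = 14.37 ft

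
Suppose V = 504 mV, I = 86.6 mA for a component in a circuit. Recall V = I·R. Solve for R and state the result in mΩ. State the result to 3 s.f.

From Ohm's law: R = V/I.
V = 504 mV = 0.5040 V; I = 86.6 mA = 0.08660 A.
R = 5.820 Ω
5.820 Ω × (1 mΩ / 0.001000 Ω) = 5820 mΩ

5820 mΩ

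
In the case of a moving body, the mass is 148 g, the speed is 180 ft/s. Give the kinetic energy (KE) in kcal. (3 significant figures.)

Directly: KE = ½mv².
m = 148 g = 0.1480 kg; v = 180 ft/s = 54.86 m/s.
KE = 222.7 J  (the unit combination reduces to kg·m²/s² = J)
222.7 J × (1 kcal / 4184 J) = 0.05324 kcal

0.0532 kcal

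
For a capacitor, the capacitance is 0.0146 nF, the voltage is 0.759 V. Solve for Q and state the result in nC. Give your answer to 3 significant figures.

0.0111 nC

Solving C = Q/V for Q: Q = CV.
C = 0.0146 nF = 1.460×10^-11 F; V = 0.759 V.
Q = 1.108×10^-11 C
1.108×10^-11 C × (1 nC / 1.000×10^-9 C) = 0.01108 nC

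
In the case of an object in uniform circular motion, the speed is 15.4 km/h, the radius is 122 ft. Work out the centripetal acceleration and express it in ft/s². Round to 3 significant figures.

Directly: a = v²/r.
v = 15.4 km/h = 4.278 m/s; r = 122 ft = 37.19 m.
a = 0.4921 m/s²
0.4921 m/s² × (1 ft/s² / 0.3048 m/s²) = 1.615 ft/s²

1.61 ft/s²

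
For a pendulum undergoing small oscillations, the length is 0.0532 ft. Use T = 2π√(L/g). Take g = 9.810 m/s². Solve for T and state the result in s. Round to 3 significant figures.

0.255 s

Directly: T = 2π√(L/g).
L = 0.0532 ft = 0.01622 m; g = 9.810 m/s².
T = 0.2555 s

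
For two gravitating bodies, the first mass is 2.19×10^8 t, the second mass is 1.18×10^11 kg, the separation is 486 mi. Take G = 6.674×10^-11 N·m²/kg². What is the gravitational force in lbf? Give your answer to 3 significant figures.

Directly: F = Gm₁m₂/r².
m₁ = 2.19×10^8 t = 2.190×10^11 kg; m₂ = 1.18×10^11 kg; r = 486 mi = 7.821×10^5 m; G = 6.674×10^-11 N·m²/kg².
F = 2.819 N
2.819 N × (1 lbf / 4.448 N) = 0.6338 lbf

0.634 lbf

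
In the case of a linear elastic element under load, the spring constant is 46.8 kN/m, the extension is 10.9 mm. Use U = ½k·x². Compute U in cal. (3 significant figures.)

U is given directly by: U = ½kx².
k = 46.8 kN/m = 46800 N/m; x = 10.9 mm = 0.01090 m.
U = 2.780 J  (the unit combination reduces to kg·m²/s² = J)
2.780 J × (1 cal / 4.184 J) = 0.6645 cal

0.664 cal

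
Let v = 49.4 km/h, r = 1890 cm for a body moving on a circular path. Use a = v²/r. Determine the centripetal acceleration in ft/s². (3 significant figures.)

a is given directly by: a = v²/r.
v = 49.4 km/h = 13.72 m/s; r = 1890 cm = 18.90 m.
a = 9.963 m/s²
9.963 m/s² × (1 ft/s² / 0.3048 m/s²) = 32.69 ft/s²

32.7 ft/s²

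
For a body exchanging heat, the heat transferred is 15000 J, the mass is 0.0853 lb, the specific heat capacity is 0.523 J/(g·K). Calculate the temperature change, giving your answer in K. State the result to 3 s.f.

Rearranging Q = m·c·ΔT for ΔT: ΔT = Q/(m·c).
Q = 15000 J; m = 0.0853 lb = 0.03869 kg; c = 0.523 J/(g·K) = 523.0 J/(kg·K).
ΔT = 741.3 K

741 K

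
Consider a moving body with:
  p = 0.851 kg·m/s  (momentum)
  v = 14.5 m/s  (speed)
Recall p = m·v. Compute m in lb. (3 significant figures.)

Rearranging: m = p/v.
p = 0.851 kg·m/s; v = 14.5 m/s.
m = 0.05869 kg
0.05869 kg × (1 lb / 0.4536 kg) = 0.1294 lb

0.129 lb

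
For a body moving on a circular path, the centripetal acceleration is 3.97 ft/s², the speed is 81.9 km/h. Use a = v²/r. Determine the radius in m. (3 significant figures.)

428 m

Solving a = v²/r for r: r = v²/a.
a = 3.97 ft/s² = 1.210 m/s²; v = 81.9 km/h = 22.75 m/s.
r = 427.7 m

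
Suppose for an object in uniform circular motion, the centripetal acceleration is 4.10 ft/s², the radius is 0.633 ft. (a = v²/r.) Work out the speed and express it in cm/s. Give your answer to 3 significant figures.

49.1 cm/s

Rearranging a = v²/r for v: v = √(a·r).
a = 4.10 ft/s² = 1.250 m/s²; r = 0.633 ft = 0.1929 m.
v = 0.4910 m/s
0.4910 m/s × (1 cm/s / 0.01000 m/s) = 49.10 cm/s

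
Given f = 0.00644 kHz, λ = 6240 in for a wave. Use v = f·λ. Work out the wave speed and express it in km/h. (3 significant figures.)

3670 km/h

v is given directly by: v = fλ.
f = 0.00644 kHz = 6.440 Hz; λ = 6240 in = 158.5 m.
v = 1021 m/s
1021 m/s × (1 km/h / 0.2778 m/s) = 3675 km/h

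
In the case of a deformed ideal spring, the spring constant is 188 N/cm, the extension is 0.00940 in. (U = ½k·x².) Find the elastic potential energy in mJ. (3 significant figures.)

0.536 mJ

Directly: U = ½kx².
k = 188 N/cm = 18800 N/m; x = 0.00940 in = 2.388×10^-4 m.
U = 5.359×10^-4 J  (the unit combination reduces to kg·m²/s² = J)
5.359×10^-4 J × (1 mJ / 0.001000 J) = 0.5359 mJ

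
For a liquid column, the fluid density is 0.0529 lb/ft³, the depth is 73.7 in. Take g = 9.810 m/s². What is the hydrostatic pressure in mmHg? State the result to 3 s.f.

Directly: P = ρgh.
ρ = 0.0529 lb/ft³ = 0.8474 kg/m³; h = 73.7 in = 1.872 m; g = 9.810 m/s².
P = 15.56 Pa
15.56 Pa × (1 mmHg / 133.3 Pa) = 0.1167 mmHg

0.117 mmHg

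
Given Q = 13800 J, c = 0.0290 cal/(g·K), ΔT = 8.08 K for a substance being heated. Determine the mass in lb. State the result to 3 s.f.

Rearranging Q = m·c·ΔT for m: m = Q/(c·ΔT).
Q = 13800 J; c = 0.0290 cal/(g·K) = 121.3 J/(kg·K); ΔT = 8.08 K.
m = 14.08 kg
14.08 kg × (1 lb / 0.4536 kg) = 31.03 lb

31.0 lb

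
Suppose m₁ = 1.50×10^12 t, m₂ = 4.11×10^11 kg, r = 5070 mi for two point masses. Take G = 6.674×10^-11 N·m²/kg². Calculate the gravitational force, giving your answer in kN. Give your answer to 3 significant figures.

F is given directly by: F = Gm₁m₂/r².
m₁ = 1.50×10^12 t = 1.500×10^15 kg; m₂ = 4.11×10^11 kg; r = 5070 mi = 8.159×10^6 m; G = 6.674×10^-11 N·m²/kg².
F = 618.0 N  (the unit combination reduces to kg·m/s² = N)
618.0 N × (1 kN / 1000 N) = 0.6180 kN

0.618 kN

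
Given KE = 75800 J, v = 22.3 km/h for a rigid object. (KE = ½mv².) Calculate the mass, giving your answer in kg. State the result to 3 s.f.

3950 kg

Rearranging KE = ½mv² for m: m = 2·KE/v².
KE = 75800 J; v = 22.3 km/h = 6.194 m/s.
m = 3951 kg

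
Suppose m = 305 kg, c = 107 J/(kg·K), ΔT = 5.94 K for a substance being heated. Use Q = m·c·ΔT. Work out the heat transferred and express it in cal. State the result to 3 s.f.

46300 cal

Q is given directly by: Q = mcΔT.
m = 305 kg; c = 107 J/(kg·K); ΔT = 5.94 K.
Q = 1.939×10^5 J  (the unit combination reduces to kg·m²/s² = J)
1.939×10^5 J × (1 cal / 4.184 J) = 46332 cal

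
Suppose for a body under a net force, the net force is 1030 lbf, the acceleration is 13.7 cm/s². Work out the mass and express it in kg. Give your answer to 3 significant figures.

Solving F = m·a for m: m = F/a.
F = 1030 lbf = 4582 N; a = 13.7 cm/s² = 0.1370 m/s².
m = 33443 kg

33400 kg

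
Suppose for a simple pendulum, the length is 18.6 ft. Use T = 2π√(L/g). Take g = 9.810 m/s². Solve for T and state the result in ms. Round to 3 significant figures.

4780 ms

T is given directly by: T = 2π√(L/g).
L = 18.6 ft = 5.669 m; g = 9.810 m/s².
T = 4.776 s
4.776 s × (1 ms / 0.001000 s) = 4776 ms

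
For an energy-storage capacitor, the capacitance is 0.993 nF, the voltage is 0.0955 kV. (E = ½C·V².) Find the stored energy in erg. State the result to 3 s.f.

45.3 erg

E is given directly by: E = ½CV².
C = 0.993 nF = 9.930×10^-10 F; V = 0.0955 kV = 95.50 V.
E = 4.528×10^-6 J
4.528×10^-6 J × (1 erg / 1.000×10^-7 J) = 45.28 erg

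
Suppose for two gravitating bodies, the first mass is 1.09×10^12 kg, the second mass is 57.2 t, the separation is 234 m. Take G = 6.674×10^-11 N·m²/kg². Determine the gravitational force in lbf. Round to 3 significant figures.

From Newton's law of gravitation: F = Gm₁m₂/r².
m₁ = 1.09×10^12 kg; m₂ = 57.2 t = 57200 kg; r = 234 m; G = 6.674×10^-11 N·m²/kg².
F = 75.99 N
75.99 N × (1 lbf / 4.448 N) = 17.08 lbf

17.1 lbf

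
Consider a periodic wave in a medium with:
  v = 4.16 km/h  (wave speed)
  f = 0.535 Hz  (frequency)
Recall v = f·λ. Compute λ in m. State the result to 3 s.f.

Solving v = f·λ for λ: λ = v/f.
v = 4.16 km/h = 1.156 m/s; f = 0.535 Hz.
λ = 2.160 m

2.16 m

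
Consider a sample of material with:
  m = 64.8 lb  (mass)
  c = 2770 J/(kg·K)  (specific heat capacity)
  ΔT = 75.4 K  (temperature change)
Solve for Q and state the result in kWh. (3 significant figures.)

1.71 kWh

Directly: Q = mcΔT.
m = 64.8 lb = 29.39 kg; c = 2770 J/(kg·K); ΔT = 75.4 K.
Q = 6.139×10^6 J  (the unit combination reduces to kg·m²/s² = J)
6.139×10^6 J × (1 kWh / 3.600×10^6 J) = 1.705 kWh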